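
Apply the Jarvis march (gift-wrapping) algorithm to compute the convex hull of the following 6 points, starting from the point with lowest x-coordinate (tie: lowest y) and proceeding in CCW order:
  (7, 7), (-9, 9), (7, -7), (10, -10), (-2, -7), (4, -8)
Hull (CCW) = [(-9, 9), (-2, -7), (10, -10), (7, 7)]

Jarvis march: at each step, from the current hull vertex p, select the next vertex q as the point such that every other point lies strictly to the left of (or on) the directed line p → q. (Equivalently: for every other point r, the cross product (q − p) × (r − p) ≥ 0.)
Starting point (lowest x, tie lowest y): (-9, 9). Wrap until returning to start. Resulting hull: (-9, 9), (-2, -7), (10, -10), (7, 7).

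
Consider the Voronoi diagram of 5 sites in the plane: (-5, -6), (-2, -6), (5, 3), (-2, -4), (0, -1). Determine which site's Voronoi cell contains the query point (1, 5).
Nearest site = (5, 3)

The Voronoi cell of site s contains exactly those query points closer to s than to any other site. Compute squared distances from q = (1, 5) to each site:
  (5 − 1)² + (3 − 5)² = 20
  (0 − 1)² + (-1 − 5)² = 37
  (-2 − 1)² + (-4 − 5)² = 90
  (-2 − 1)² + (-6 − 5)² = 130
  (-5 − 1)² + (-6 − 5)² = 157
Minimum is attained by (5, 3), so q lies in its Voronoi cell.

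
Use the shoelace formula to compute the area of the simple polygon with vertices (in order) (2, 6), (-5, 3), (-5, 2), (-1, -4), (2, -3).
Area = 46

Shoelace formula: Area = (1/2) |Σ_i (x_i · y_{i+1} − x_{i+1} · y_i)| (indices mod n). Compute each cross term:
  (2)(3) − (-5)(6) = 36
  (-5)(2) − (-5)(3) = 5
  (-5)(-4) − (-1)(2) = 22
  (-1)(-3) − (2)(-4) = 11
  (2)(6) − (2)(-3) = 18
Sum = 92, so (signed) Area = 92/2 = 46, |Area| = 46.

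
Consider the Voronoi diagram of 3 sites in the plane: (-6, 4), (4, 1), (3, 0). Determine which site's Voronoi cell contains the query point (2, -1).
Nearest site = (3, 0)

The Voronoi cell of site s contains exactly those query points closer to s than to any other site. Compute squared distances from q = (2, -1) to each site:
  (3 − 2)² + (0 − -1)² = 2
  (4 − 2)² + (1 − -1)² = 8
  (-6 − 2)² + (4 − -1)² = 89
Minimum is attained by (3, 0), so q lies in its Voronoi cell.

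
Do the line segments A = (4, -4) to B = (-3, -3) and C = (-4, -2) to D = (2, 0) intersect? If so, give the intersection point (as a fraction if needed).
No (intersection of containing lines falls outside at least one segment)

Parametrize and solve: t = 7/5, s = -3/10. At least one of these is outside [0, 1], so the segments do not intersect.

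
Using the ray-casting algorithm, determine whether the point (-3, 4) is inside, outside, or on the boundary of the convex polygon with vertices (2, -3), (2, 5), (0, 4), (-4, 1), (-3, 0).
The point (-3, 4) lies strictly outside the polygon

Cast a horizontal ray to the right from the query point and count how many polygon edges it crosses (each edge strictly once or zero times, handled with the usual half-open convention). 
Parity of crossings → even ⇒ outside.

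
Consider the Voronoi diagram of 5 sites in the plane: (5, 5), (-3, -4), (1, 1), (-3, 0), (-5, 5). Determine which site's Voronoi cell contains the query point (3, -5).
Nearest site = (-3, -4)

The Voronoi cell of site s contains exactly those query points closer to s than to any other site. Compute squared distances from q = (3, -5) to each site:
  (-3 − 3)² + (-4 − -5)² = 37
  (1 − 3)² + (1 − -5)² = 40
  (-3 − 3)² + (0 − -5)² = 61
  (5 − 3)² + (5 − -5)² = 104
  (-5 − 3)² + (5 − -5)² = 164
Minimum is attained by (-3, -4), so q lies in its Voronoi cell.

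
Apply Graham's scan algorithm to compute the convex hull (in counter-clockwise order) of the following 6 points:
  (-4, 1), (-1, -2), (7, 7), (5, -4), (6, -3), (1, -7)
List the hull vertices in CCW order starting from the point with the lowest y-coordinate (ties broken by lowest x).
Hull (CCW) = [(1, -7), (5, -4), (6, -3), (7, 7), (-4, 1)]

Graham scan procedure:
  1. Find the pivot p₀ = point with lowest y (tie → lowest x): (1, -7).
  2. Sort the remaining points by polar angle around p₀.
  3. Walk through sorted points, maintaining a stack; pop the top while the last three entries make a non-left turn (cross product ≤ 0).
  4. Final stack is the convex hull in CCW order: (1, -7), (5, -4), (6, -3), (7, 7), (-4, 1).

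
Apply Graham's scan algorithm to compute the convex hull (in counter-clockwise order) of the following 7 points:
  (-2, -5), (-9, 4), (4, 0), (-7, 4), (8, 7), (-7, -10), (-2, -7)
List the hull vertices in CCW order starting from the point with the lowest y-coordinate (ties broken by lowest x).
Hull (CCW) = [(-7, -10), (-2, -7), (4, 0), (8, 7), (-9, 4)]

Graham scan procedure:
  1. Find the pivot p₀ = point with lowest y (tie → lowest x): (-7, -10).
  2. Sort the remaining points by polar angle around p₀.
  3. Walk through sorted points, maintaining a stack; pop the top while the last three entries make a non-left turn (cross product ≤ 0).
  4. Final stack is the convex hull in CCW order: (-7, -10), (-2, -7), (4, 0), (8, 7), (-9, 4).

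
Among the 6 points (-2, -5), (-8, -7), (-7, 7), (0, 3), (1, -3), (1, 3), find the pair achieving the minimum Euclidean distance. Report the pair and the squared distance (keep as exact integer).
Pair = ((0, 3), (1, 3)); squared distance = 1

Compute all C(6, 2) = 15 pairwise squared distances (x_i − x_j)² + (y_i − y_j)². The minimum is 1, attained by the pair ((0, 3), (1, 3)).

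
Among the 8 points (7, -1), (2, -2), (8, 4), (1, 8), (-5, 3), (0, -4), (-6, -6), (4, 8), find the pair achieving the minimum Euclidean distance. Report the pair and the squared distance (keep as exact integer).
Pair = ((2, -2), (0, -4)); squared distance = 8

Compute all C(8, 2) = 28 pairwise squared distances (x_i − x_j)² + (y_i − y_j)². The minimum is 8, attained by the pair ((2, -2), (0, -4)).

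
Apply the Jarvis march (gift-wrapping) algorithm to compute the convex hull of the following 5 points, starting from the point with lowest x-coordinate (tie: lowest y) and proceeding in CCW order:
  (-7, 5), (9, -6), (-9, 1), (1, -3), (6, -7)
Hull (CCW) = [(-9, 1), (6, -7), (9, -6), (-7, 5)]

Jarvis march: at each step, from the current hull vertex p, select the next vertex q as the point such that every other point lies strictly to the left of (or on) the directed line p → q. (Equivalently: for every other point r, the cross product (q − p) × (r − p) ≥ 0.)
Starting point (lowest x, tie lowest y): (-9, 1). Wrap until returning to start. Resulting hull: (-9, 1), (6, -7), (9, -6), (-7, 5).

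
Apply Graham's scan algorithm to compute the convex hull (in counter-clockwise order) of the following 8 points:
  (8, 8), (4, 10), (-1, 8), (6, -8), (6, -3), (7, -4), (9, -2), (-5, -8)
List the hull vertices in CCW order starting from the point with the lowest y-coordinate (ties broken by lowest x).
Hull (CCW) = [(-5, -8), (6, -8), (9, -2), (8, 8), (4, 10), (-1, 8)]

Graham scan procedure:
  1. Find the pivot p₀ = point with lowest y (tie → lowest x): (-5, -8).
  2. Sort the remaining points by polar angle around p₀.
  3. Walk through sorted points, maintaining a stack; pop the top while the last three entries make a non-left turn (cross product ≤ 0).
  4. Final stack is the convex hull in CCW order: (-5, -8), (6, -8), (9, -2), (8, 8), (4, 10), (-1, 8).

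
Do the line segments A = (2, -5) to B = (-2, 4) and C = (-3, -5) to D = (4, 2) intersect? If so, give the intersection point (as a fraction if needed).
Yes; intersection at (6/13, -20/13) (t = 5/13 on AB, s = 45/91 on CD)

Parametrize AB as A + t(B − A) = (2 + -4 t, -5 + 9 t) and CD as C + s(D − C) = (-3 + 7 s, -5 + 7 s). Solve the linear system for (t, s). Determinant = 91 ≠ 0, so a unique intersection of the containing lines exists. Solution: t = 5/13, s = 45/91 — both in [0, 1], so the segments cross. Intersection point: (6/13, -20/13).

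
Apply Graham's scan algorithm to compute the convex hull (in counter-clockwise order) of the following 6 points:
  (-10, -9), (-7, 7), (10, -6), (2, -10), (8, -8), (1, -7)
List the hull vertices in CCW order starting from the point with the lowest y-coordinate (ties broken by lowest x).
Hull (CCW) = [(2, -10), (8, -8), (10, -6), (-7, 7), (-10, -9)]

Graham scan procedure:
  1. Find the pivot p₀ = point with lowest y (tie → lowest x): (2, -10).
  2. Sort the remaining points by polar angle around p₀.
  3. Walk through sorted points, maintaining a stack; pop the top while the last three entries make a non-left turn (cross product ≤ 0).
  4. Final stack is the convex hull in CCW order: (2, -10), (8, -8), (10, -6), (-7, 7), (-10, -9).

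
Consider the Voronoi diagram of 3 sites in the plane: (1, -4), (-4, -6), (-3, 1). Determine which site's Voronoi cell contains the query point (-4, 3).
Nearest site = (-3, 1)

The Voronoi cell of site s contains exactly those query points closer to s than to any other site. Compute squared distances from q = (-4, 3) to each site:
  (-3 − -4)² + (1 − 3)² = 5
  (1 − -4)² + (-4 − 3)² = 74
  (-4 − -4)² + (-6 − 3)² = 81
Minimum is attained by (-3, 1), so q lies in its Voronoi cell.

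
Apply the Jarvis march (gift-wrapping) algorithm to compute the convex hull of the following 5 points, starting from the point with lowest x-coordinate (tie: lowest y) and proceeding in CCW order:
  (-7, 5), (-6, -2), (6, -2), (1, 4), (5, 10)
Hull (CCW) = [(-7, 5), (-6, -2), (6, -2), (5, 10)]

Jarvis march: at each step, from the current hull vertex p, select the next vertex q as the point such that every other point lies strictly to the left of (or on) the directed line p → q. (Equivalently: for every other point r, the cross product (q − p) × (r − p) ≥ 0.)
Starting point (lowest x, tie lowest y): (-7, 5). Wrap until returning to start. Resulting hull: (-7, 5), (-6, -2), (6, -2), (5, 10).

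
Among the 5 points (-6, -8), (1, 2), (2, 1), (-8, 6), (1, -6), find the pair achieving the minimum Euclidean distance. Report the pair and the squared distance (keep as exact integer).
Pair = ((1, 2), (2, 1)); squared distance = 2

Compute all C(5, 2) = 10 pairwise squared distances (x_i − x_j)² + (y_i − y_j)². The minimum is 2, attained by the pair ((1, 2), (2, 1)).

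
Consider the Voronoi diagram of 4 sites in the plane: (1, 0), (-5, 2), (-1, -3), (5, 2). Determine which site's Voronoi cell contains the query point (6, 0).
Nearest site = (5, 2)

The Voronoi cell of site s contains exactly those query points closer to s than to any other site. Compute squared distances from q = (6, 0) to each site:
  (5 − 6)² + (2 − 0)² = 5
  (1 − 6)² + (0 − 0)² = 25
  (-1 − 6)² + (-3 − 0)² = 58
  (-5 − 6)² + (2 − 0)² = 125
Minimum is attained by (5, 2), so q lies in its Voronoi cell.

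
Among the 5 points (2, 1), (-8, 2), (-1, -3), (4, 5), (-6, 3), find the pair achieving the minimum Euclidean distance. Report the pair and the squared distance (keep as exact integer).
Pair = ((-8, 2), (-6, 3)); squared distance = 5

Compute all C(5, 2) = 10 pairwise squared distances (x_i − x_j)² + (y_i − y_j)². The minimum is 5, attained by the pair ((-8, 2), (-6, 3)).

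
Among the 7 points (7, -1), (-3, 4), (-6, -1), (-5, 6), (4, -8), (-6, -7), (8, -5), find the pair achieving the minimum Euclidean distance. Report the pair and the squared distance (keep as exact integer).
Pair = ((-3, 4), (-5, 6)); squared distance = 8

Compute all C(7, 2) = 21 pairwise squared distances (x_i − x_j)² + (y_i − y_j)². The minimum is 8, attained by the pair ((-3, 4), (-5, 6)).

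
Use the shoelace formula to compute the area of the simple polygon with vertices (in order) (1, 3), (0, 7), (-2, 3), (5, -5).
Area = 18

Shoelace formula: Area = (1/2) |Σ_i (x_i · y_{i+1} − x_{i+1} · y_i)| (indices mod n). Compute each cross term:
  (1)(7) − (0)(3) = 7
  (0)(3) − (-2)(7) = 14
  (-2)(-5) − (5)(3) = -5
  (5)(3) − (1)(-5) = 20
Sum = 36, so (signed) Area = 36/2 = 18, |Area| = 18.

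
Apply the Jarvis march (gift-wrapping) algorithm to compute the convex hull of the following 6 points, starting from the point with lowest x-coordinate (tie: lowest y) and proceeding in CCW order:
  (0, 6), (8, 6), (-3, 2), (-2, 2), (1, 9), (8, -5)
Hull (CCW) = [(-3, 2), (8, -5), (8, 6), (1, 9)]

Jarvis march: at each step, from the current hull vertex p, select the next vertex q as the point such that every other point lies strictly to the left of (or on) the directed line p → q. (Equivalently: for every other point r, the cross product (q − p) × (r − p) ≥ 0.)
Starting point (lowest x, tie lowest y): (-3, 2). Wrap until returning to start. Resulting hull: (-3, 2), (8, -5), (8, 6), (1, 9).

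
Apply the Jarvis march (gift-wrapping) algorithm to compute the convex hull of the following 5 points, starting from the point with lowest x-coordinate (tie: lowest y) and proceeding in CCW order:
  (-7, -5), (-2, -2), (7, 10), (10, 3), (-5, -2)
Hull (CCW) = [(-7, -5), (10, 3), (7, 10), (-5, -2)]

Jarvis march: at each step, from the current hull vertex p, select the next vertex q as the point such that every other point lies strictly to the left of (or on) the directed line p → q. (Equivalently: for every other point r, the cross product (q − p) × (r − p) ≥ 0.)
Starting point (lowest x, tie lowest y): (-7, -5). Wrap until returning to start. Resulting hull: (-7, -5), (10, 3), (7, 10), (-5, -2).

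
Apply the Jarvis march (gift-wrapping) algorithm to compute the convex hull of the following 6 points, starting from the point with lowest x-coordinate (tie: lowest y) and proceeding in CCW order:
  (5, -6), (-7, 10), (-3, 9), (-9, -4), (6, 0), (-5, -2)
Hull (CCW) = [(-9, -4), (5, -6), (6, 0), (-3, 9), (-7, 10)]

Jarvis march: at each step, from the current hull vertex p, select the next vertex q as the point such that every other point lies strictly to the left of (or on) the directed line p → q. (Equivalently: for every other point r, the cross product (q − p) × (r − p) ≥ 0.)
Starting point (lowest x, tie lowest y): (-9, -4). Wrap until returning to start. Resulting hull: (-9, -4), (5, -6), (6, 0), (-3, 9), (-7, 10).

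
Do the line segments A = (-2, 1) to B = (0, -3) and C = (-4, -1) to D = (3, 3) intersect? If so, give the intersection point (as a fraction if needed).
Yes; intersection at (-5/3, 1/3) (t = 1/6 on AB, s = 1/3 on CD)

Parametrize AB as A + t(B − A) = (-2 + 2 t, 1 + -4 t) and CD as C + s(D − C) = (-4 + 7 s, -1 + 4 s). Solve the linear system for (t, s). Determinant = -36 ≠ 0, so a unique intersection of the containing lines exists. Solution: t = 1/6, s = 1/3 — both in [0, 1], so the segments cross. Intersection point: (-5/3, 1/3).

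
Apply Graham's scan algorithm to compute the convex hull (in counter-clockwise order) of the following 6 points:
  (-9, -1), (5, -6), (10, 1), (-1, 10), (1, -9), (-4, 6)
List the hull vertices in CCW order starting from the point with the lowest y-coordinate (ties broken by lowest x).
Hull (CCW) = [(1, -9), (5, -6), (10, 1), (-1, 10), (-4, 6), (-9, -1)]

Graham scan procedure:
  1. Find the pivot p₀ = point with lowest y (tie → lowest x): (1, -9).
  2. Sort the remaining points by polar angle around p₀.
  3. Walk through sorted points, maintaining a stack; pop the top while the last three entries make a non-left turn (cross product ≤ 0).
  4. Final stack is the convex hull in CCW order: (1, -9), (5, -6), (10, 1), (-1, 10), (-4, 6), (-9, -1).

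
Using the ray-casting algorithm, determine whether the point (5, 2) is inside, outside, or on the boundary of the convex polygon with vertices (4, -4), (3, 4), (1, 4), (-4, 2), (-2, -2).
The point (5, 2) lies strictly outside the polygon

Cast a horizontal ray to the right from the query point and count how many polygon edges it crosses (each edge strictly once or zero times, handled with the usual half-open convention). 
Parity of crossings → even ⇒ outside.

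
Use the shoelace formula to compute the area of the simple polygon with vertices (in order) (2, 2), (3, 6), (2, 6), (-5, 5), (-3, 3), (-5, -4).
Area = 77/2

Shoelace formula: Area = (1/2) |Σ_i (x_i · y_{i+1} − x_{i+1} · y_i)| (indices mod n). Compute each cross term:
  (2)(6) − (3)(2) = 6
  (3)(6) − (2)(6) = 6
  (2)(5) − (-5)(6) = 40
  (-5)(3) − (-3)(5) = 0
  (-3)(-4) − (-5)(3) = 27
  (-5)(2) − (2)(-4) = -2
Sum = 77, so (signed) Area = 77/2 = 77/2, |Area| = 77/2.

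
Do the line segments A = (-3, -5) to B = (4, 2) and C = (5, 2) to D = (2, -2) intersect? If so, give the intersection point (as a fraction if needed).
No (intersection of containing lines falls outside at least one segment)

Parametrize and solve: t = 11/7, s = -1. At least one of these is outside [0, 1], so the segments do not intersect.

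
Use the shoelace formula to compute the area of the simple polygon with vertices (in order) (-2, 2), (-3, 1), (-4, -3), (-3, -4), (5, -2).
Area = 28

Shoelace formula: Area = (1/2) |Σ_i (x_i · y_{i+1} − x_{i+1} · y_i)| (indices mod n). Compute each cross term:
  (-2)(1) − (-3)(2) = 4
  (-3)(-3) − (-4)(1) = 13
  (-4)(-4) − (-3)(-3) = 7
  (-3)(-2) − (5)(-4) = 26
  (5)(2) − (-2)(-2) = 6
Sum = 56, so (signed) Area = 56/2 = 28, |Area| = 28.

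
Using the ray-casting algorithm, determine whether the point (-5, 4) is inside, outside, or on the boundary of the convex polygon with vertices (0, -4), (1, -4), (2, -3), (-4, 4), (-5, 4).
The point (-5, 4) lies on the polygon boundary

Boundary check: the query satisfies the collinearity and bounding-box conditions for some polygon edge, so it lies exactly on the boundary.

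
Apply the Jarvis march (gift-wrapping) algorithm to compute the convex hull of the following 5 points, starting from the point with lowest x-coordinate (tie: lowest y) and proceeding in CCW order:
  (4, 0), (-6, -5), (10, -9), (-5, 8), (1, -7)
Hull (CCW) = [(-6, -5), (1, -7), (10, -9), (4, 0), (-5, 8)]

Jarvis march: at each step, from the current hull vertex p, select the next vertex q as the point such that every other point lies strictly to the left of (or on) the directed line p → q. (Equivalently: for every other point r, the cross product (q − p) × (r − p) ≥ 0.)
Starting point (lowest x, tie lowest y): (-6, -5). Wrap until returning to start. Resulting hull: (-6, -5), (1, -7), (10, -9), (4, 0), (-5, 8).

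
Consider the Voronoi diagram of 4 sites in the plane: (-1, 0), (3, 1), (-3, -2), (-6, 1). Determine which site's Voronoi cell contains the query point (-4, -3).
Nearest site = (-3, -2)

The Voronoi cell of site s contains exactly those query points closer to s than to any other site. Compute squared distances from q = (-4, -3) to each site:
  (-3 − -4)² + (-2 − -3)² = 2
  (-1 − -4)² + (0 − -3)² = 18
  (-6 − -4)² + (1 − -3)² = 20
  (3 − -4)² + (1 − -3)² = 65
Minimum is attained by (-3, -2), so q lies in its Voronoi cell.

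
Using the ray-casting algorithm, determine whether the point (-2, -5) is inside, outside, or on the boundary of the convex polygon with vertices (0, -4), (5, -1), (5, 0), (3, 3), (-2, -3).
The point (-2, -5) lies strictly outside the polygon

Cast a horizontal ray to the right from the query point and count how many polygon edges it crosses (each edge strictly once or zero times, handled with the usual half-open convention). 
Parity of crossings → even ⇒ outside.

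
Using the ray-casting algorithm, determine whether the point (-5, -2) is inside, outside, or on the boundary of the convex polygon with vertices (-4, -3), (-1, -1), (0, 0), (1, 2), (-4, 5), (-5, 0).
The point (-5, -2) lies strictly outside the polygon

Cast a horizontal ray to the right from the query point and count how many polygon edges it crosses (each edge strictly once or zero times, handled with the usual half-open convention). 
Parity of crossings → even ⇒ outside.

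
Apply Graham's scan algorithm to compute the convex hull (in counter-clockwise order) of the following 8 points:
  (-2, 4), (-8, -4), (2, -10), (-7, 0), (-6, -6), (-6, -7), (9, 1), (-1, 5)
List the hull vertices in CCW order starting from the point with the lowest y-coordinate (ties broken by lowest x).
Hull (CCW) = [(2, -10), (9, 1), (-1, 5), (-7, 0), (-8, -4), (-6, -7)]

Graham scan procedure:
  1. Find the pivot p₀ = point with lowest y (tie → lowest x): (2, -10).
  2. Sort the remaining points by polar angle around p₀.
  3. Walk through sorted points, maintaining a stack; pop the top while the last three entries make a non-left turn (cross product ≤ 0).
  4. Final stack is the convex hull in CCW order: (2, -10), (9, 1), (-1, 5), (-7, 0), (-8, -4), (-6, -7).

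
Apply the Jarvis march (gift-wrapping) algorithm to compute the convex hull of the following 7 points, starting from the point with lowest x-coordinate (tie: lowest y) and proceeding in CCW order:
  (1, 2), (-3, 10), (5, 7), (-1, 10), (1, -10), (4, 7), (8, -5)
Hull (CCW) = [(-3, 10), (1, -10), (8, -5), (5, 7), (-1, 10)]

Jarvis march: at each step, from the current hull vertex p, select the next vertex q as the point such that every other point lies strictly to the left of (or on) the directed line p → q. (Equivalently: for every other point r, the cross product (q − p) × (r − p) ≥ 0.)
Starting point (lowest x, tie lowest y): (-3, 10). Wrap until returning to start. Resulting hull: (-3, 10), (1, -10), (8, -5), (5, 7), (-1, 10).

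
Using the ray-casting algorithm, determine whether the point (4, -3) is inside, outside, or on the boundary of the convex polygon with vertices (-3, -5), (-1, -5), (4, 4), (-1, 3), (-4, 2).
The point (4, -3) lies strictly outside the polygon

Cast a horizontal ray to the right from the query point and count how many polygon edges it crosses (each edge strictly once or zero times, handled with the usual half-open convention). 
Parity of crossings → even ⇒ outside.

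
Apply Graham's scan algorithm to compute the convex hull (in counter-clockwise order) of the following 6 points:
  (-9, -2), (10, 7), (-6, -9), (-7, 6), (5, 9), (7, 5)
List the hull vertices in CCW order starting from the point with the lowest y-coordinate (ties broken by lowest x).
Hull (CCW) = [(-6, -9), (10, 7), (5, 9), (-7, 6), (-9, -2)]

Graham scan procedure:
  1. Find the pivot p₀ = point with lowest y (tie → lowest x): (-6, -9).
  2. Sort the remaining points by polar angle around p₀.
  3. Walk through sorted points, maintaining a stack; pop the top while the last three entries make a non-left turn (cross product ≤ 0).
  4. Final stack is the convex hull in CCW order: (-6, -9), (10, 7), (5, 9), (-7, 6), (-9, -2).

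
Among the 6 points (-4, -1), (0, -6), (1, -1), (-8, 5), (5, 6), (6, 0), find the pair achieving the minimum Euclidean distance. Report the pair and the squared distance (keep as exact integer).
Pair = ((-4, -1), (1, -1)); squared distance = 25

Compute all C(6, 2) = 15 pairwise squared distances (x_i − x_j)² + (y_i − y_j)². The minimum is 25, attained by the pair ((-4, -1), (1, -1)).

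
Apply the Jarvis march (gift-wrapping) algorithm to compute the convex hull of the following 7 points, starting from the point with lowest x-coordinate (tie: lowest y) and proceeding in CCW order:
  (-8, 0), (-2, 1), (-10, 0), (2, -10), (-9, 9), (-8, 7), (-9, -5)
Hull (CCW) = [(-10, 0), (-9, -5), (2, -10), (-2, 1), (-9, 9)]

Jarvis march: at each step, from the current hull vertex p, select the next vertex q as the point such that every other point lies strictly to the left of (or on) the directed line p → q. (Equivalently: for every other point r, the cross product (q − p) × (r − p) ≥ 0.)
Starting point (lowest x, tie lowest y): (-10, 0). Wrap until returning to start. Resulting hull: (-10, 0), (-9, -5), (2, -10), (-2, 1), (-9, 9).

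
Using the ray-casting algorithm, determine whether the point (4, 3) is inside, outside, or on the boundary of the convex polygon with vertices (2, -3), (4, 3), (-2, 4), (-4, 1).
The point (4, 3) lies on the polygon boundary

Boundary check: the query satisfies the collinearity and bounding-box conditions for some polygon edge, so it lies exactly on the boundary.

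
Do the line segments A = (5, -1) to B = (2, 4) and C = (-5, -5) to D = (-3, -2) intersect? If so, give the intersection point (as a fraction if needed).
No (intersection of containing lines falls outside at least one segment)

Parametrize and solve: t = 22/19, s = 62/19. At least one of these is outside [0, 1], so the segments do not intersect.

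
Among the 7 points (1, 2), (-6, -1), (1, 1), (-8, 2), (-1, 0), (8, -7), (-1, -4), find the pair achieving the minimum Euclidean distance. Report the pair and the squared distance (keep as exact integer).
Pair = ((1, 2), (1, 1)); squared distance = 1

Compute all C(7, 2) = 21 pairwise squared distances (x_i − x_j)² + (y_i − y_j)². The minimum is 1, attained by the pair ((1, 2), (1, 1)).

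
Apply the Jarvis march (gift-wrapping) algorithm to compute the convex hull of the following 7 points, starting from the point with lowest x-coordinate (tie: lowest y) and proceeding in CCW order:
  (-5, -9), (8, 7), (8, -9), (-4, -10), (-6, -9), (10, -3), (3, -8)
Hull (CCW) = [(-6, -9), (-4, -10), (8, -9), (10, -3), (8, 7)]

Jarvis march: at each step, from the current hull vertex p, select the next vertex q as the point such that every other point lies strictly to the left of (or on) the directed line p → q. (Equivalently: for every other point r, the cross product (q − p) × (r − p) ≥ 0.)
Starting point (lowest x, tie lowest y): (-6, -9). Wrap until returning to start. Resulting hull: (-6, -9), (-4, -10), (8, -9), (10, -3), (8, 7).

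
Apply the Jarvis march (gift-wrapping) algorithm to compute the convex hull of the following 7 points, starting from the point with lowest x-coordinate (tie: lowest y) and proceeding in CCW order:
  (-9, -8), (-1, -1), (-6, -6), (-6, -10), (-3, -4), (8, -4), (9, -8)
Hull (CCW) = [(-9, -8), (-6, -10), (9, -8), (8, -4), (-1, -1)]

Jarvis march: at each step, from the current hull vertex p, select the next vertex q as the point such that every other point lies strictly to the left of (or on) the directed line p → q. (Equivalently: for every other point r, the cross product (q − p) × (r − p) ≥ 0.)
Starting point (lowest x, tie lowest y): (-9, -8). Wrap until returning to start. Resulting hull: (-9, -8), (-6, -10), (9, -8), (8, -4), (-1, -1).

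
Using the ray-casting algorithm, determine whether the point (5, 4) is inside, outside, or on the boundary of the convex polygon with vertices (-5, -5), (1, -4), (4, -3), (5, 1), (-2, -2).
The point (5, 4) lies strictly outside the polygon

Cast a horizontal ray to the right from the query point and count how many polygon edges it crosses (each edge strictly once or zero times, handled with the usual half-open convention). 
Parity of crossings → even ⇒ outside.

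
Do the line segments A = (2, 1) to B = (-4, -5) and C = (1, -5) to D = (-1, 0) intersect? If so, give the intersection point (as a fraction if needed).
Yes; intersection at (-3/7, -10/7) (t = 17/42 on AB, s = 5/7 on CD)

Parametrize AB as A + t(B − A) = (2 + -6 t, 1 + -6 t) and CD as C + s(D − C) = (1 + -2 s, -5 + 5 s). Solve the linear system for (t, s). Determinant = 42 ≠ 0, so a unique intersection of the containing lines exists. Solution: t = 17/42, s = 5/7 — both in [0, 1], so the segments cross. Intersection point: (-3/7, -10/7).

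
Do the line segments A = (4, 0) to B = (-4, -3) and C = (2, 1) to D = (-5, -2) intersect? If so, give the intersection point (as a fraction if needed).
No (intersection of containing lines falls outside at least one segment)

Parametrize and solve: t = 13/3, s = 14/3. At least one of these is outside [0, 1], so the segments do not intersect.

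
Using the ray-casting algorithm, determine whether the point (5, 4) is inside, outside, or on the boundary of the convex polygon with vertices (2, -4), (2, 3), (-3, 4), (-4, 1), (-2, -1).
The point (5, 4) lies strictly outside the polygon

Cast a horizontal ray to the right from the query point and count how many polygon edges it crosses (each edge strictly once or zero times, handled with the usual half-open convention). 
Parity of crossings → even ⇒ outside.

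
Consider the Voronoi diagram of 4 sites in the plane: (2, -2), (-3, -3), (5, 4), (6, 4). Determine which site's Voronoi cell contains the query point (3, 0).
Nearest site = (2, -2)

The Voronoi cell of site s contains exactly those query points closer to s than to any other site. Compute squared distances from q = (3, 0) to each site:
  (2 − 3)² + (-2 − 0)² = 5
  (5 − 3)² + (4 − 0)² = 20
  (6 − 3)² + (4 − 0)² = 25
  (-3 − 3)² + (-3 − 0)² = 45
Minimum is attained by (2, -2), so q lies in its Voronoi cell.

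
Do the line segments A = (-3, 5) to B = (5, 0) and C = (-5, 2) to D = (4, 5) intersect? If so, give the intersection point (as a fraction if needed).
Yes; intersection at (-13/23, 80/23) (t = 7/23 on AB, s = 34/69 on CD)

Parametrize AB as A + t(B − A) = (-3 + 8 t, 5 + -5 t) and CD as C + s(D − C) = (-5 + 9 s, 2 + 3 s). Solve the linear system for (t, s). Determinant = -69 ≠ 0, so a unique intersection of the containing lines exists. Solution: t = 7/23, s = 34/69 — both in [0, 1], so the segments cross. Intersection point: (-13/23, 80/23).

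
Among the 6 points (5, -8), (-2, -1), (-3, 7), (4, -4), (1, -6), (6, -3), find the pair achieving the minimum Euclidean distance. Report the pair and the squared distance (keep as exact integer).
Pair = ((4, -4), (6, -3)); squared distance = 5

Compute all C(6, 2) = 15 pairwise squared distances (x_i − x_j)² + (y_i − y_j)². The minimum is 5, attained by the pair ((4, -4), (6, -3)).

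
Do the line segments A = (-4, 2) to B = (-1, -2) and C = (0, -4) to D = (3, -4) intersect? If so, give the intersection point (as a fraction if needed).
No (intersection of containing lines falls outside at least one segment)

Parametrize and solve: t = 3/2, s = 1/6. At least one of these is outside [0, 1], so the segments do not intersect.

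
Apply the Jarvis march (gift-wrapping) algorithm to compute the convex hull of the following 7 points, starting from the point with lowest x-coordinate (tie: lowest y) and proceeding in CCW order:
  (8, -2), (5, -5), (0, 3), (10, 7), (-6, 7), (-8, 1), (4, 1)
Hull (CCW) = [(-8, 1), (5, -5), (8, -2), (10, 7), (-6, 7)]

Jarvis march: at each step, from the current hull vertex p, select the next vertex q as the point such that every other point lies strictly to the left of (or on) the directed line p → q. (Equivalently: for every other point r, the cross product (q − p) × (r − p) ≥ 0.)
Starting point (lowest x, tie lowest y): (-8, 1). Wrap until returning to start. Resulting hull: (-8, 1), (5, -5), (8, -2), (10, 7), (-6, 7).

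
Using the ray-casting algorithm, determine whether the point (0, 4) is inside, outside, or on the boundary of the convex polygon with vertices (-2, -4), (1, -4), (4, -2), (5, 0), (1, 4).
The point (0, 4) lies strictly outside the polygon

Cast a horizontal ray to the right from the query point and count how many polygon edges it crosses (each edge strictly once or zero times, handled with the usual half-open convention). 
Parity of crossings → even ⇒ outside.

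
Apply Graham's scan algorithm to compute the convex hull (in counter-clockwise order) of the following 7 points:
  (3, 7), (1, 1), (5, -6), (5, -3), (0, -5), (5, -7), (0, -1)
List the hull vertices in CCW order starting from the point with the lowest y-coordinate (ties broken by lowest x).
Hull (CCW) = [(5, -7), (5, -3), (3, 7), (0, -1), (0, -5)]

Graham scan procedure:
  1. Find the pivot p₀ = point with lowest y (tie → lowest x): (5, -7).
  2. Sort the remaining points by polar angle around p₀.
  3. Walk through sorted points, maintaining a stack; pop the top while the last three entries make a non-left turn (cross product ≤ 0).
  4. Final stack is the convex hull in CCW order: (5, -7), (5, -3), (3, 7), (0, -1), (0, -5).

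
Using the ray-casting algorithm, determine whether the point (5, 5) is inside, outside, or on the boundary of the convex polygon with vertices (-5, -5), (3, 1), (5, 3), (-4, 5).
The point (5, 5) lies strictly outside the polygon

Cast a horizontal ray to the right from the query point and count how many polygon edges it crosses (each edge strictly once or zero times, handled with the usual half-open convention). 
Parity of crossings → even ⇒ outside.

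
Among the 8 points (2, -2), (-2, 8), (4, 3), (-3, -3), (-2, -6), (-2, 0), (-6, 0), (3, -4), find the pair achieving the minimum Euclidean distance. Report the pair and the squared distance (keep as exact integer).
Pair = ((2, -2), (3, -4)); squared distance = 5

Compute all C(8, 2) = 28 pairwise squared distances (x_i − x_j)² + (y_i − y_j)². The minimum is 5, attained by the pair ((2, -2), (3, -4)).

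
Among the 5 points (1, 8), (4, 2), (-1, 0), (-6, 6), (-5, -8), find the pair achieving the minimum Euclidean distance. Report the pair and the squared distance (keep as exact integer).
Pair = ((4, 2), (-1, 0)); squared distance = 29

Compute all C(5, 2) = 10 pairwise squared distances (x_i − x_j)² + (y_i − y_j)². The minimum is 29, attained by the pair ((4, 2), (-1, 0)).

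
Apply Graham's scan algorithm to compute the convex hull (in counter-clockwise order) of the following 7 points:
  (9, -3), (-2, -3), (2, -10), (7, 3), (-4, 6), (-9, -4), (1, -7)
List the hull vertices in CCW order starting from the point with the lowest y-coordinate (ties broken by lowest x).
Hull (CCW) = [(2, -10), (9, -3), (7, 3), (-4, 6), (-9, -4)]

Graham scan procedure:
  1. Find the pivot p₀ = point with lowest y (tie → lowest x): (2, -10).
  2. Sort the remaining points by polar angle around p₀.
  3. Walk through sorted points, maintaining a stack; pop the top while the last three entries make a non-left turn (cross product ≤ 0).
  4. Final stack is the convex hull in CCW order: (2, -10), (9, -3), (7, 3), (-4, 6), (-9, -4).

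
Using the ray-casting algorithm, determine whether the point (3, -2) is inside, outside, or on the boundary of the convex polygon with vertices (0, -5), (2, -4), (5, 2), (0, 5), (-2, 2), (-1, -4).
The point (3, -2) lies on the polygon boundary

Boundary check: the query satisfies the collinearity and bounding-box conditions for some polygon edge, so it lies exactly on the boundary.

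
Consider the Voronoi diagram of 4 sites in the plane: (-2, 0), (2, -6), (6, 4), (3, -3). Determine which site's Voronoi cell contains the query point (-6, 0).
Nearest site = (-2, 0)

The Voronoi cell of site s contains exactly those query points closer to s than to any other site. Compute squared distances from q = (-6, 0) to each site:
  (-2 − -6)² + (0 − 0)² = 16
  (3 − -6)² + (-3 − 0)² = 90
  (2 − -6)² + (-6 − 0)² = 100
  (6 − -6)² + (4 − 0)² = 160
Minimum is attained by (-2, 0), so q lies in its Voronoi cell.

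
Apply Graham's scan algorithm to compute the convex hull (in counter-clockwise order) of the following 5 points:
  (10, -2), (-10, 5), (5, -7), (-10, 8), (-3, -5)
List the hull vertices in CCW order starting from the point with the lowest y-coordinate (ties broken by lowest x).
Hull (CCW) = [(5, -7), (10, -2), (-10, 8), (-10, 5), (-3, -5)]

Graham scan procedure:
  1. Find the pivot p₀ = point with lowest y (tie → lowest x): (5, -7).
  2. Sort the remaining points by polar angle around p₀.
  3. Walk through sorted points, maintaining a stack; pop the top while the last three entries make a non-left turn (cross product ≤ 0).
  4. Final stack is the convex hull in CCW order: (5, -7), (10, -2), (-10, 8), (-10, 5), (-3, -5).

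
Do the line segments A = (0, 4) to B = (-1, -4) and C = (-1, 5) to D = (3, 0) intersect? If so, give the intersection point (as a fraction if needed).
Yes; intersection at (-1/37, 140/37) (t = 1/37 on AB, s = 9/37 on CD)

Parametrize AB as A + t(B − A) = (0 + -1 t, 4 + -8 t) and CD as C + s(D − C) = (-1 + 4 s, 5 + -5 s). Solve the linear system for (t, s). Determinant = -37 ≠ 0, so a unique intersection of the containing lines exists. Solution: t = 1/37, s = 9/37 — both in [0, 1], so the segments cross. Intersection point: (-1/37, 140/37).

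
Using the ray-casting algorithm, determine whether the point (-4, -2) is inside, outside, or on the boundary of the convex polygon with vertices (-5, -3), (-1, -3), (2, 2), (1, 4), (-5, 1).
The point (-4, -2) lies strictly inside the polygon

Cast a horizontal ray to the right from the query point and count how many polygon edges it crosses (each edge strictly once or zero times, handled with the usual half-open convention). 
Parity of crossings → odd ⇒ inside.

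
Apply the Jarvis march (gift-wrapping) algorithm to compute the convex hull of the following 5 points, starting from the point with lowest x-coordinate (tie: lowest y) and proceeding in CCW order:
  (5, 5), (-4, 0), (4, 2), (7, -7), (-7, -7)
Hull (CCW) = [(-7, -7), (7, -7), (5, 5), (-4, 0)]

Jarvis march: at each step, from the current hull vertex p, select the next vertex q as the point such that every other point lies strictly to the left of (or on) the directed line p → q. (Equivalently: for every other point r, the cross product (q − p) × (r − p) ≥ 0.)
Starting point (lowest x, tie lowest y): (-7, -7). Wrap until returning to start. Resulting hull: (-7, -7), (7, -7), (5, 5), (-4, 0).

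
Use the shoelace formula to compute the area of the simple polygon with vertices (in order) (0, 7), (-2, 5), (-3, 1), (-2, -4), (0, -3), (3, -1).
Area = 77/2

Shoelace formula: Area = (1/2) |Σ_i (x_i · y_{i+1} − x_{i+1} · y_i)| (indices mod n). Compute each cross term:
  (0)(5) − (-2)(7) = 14
  (-2)(1) − (-3)(5) = 13
  (-3)(-4) − (-2)(1) = 14
  (-2)(-3) − (0)(-4) = 6
  (0)(-1) − (3)(-3) = 9
  (3)(7) − (0)(-1) = 21
Sum = 77, so (signed) Area = 77/2 = 77/2, |Area| = 77/2.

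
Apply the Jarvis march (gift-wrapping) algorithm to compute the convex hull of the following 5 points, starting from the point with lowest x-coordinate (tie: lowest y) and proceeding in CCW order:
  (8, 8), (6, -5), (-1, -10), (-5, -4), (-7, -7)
Hull (CCW) = [(-7, -7), (-1, -10), (6, -5), (8, 8), (-5, -4)]

Jarvis march: at each step, from the current hull vertex p, select the next vertex q as the point such that every other point lies strictly to the left of (or on) the directed line p → q. (Equivalently: for every other point r, the cross product (q − p) × (r − p) ≥ 0.)
Starting point (lowest x, tie lowest y): (-7, -7). Wrap until returning to start. Resulting hull: (-7, -7), (-1, -10), (6, -5), (8, 8), (-5, -4).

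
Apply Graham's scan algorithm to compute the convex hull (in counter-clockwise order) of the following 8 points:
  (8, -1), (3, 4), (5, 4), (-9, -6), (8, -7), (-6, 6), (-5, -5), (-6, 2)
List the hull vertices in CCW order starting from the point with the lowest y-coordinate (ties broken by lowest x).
Hull (CCW) = [(8, -7), (8, -1), (5, 4), (-6, 6), (-9, -6)]

Graham scan procedure:
  1. Find the pivot p₀ = point with lowest y (tie → lowest x): (8, -7).
  2. Sort the remaining points by polar angle around p₀.
  3. Walk through sorted points, maintaining a stack; pop the top while the last three entries make a non-left turn (cross product ≤ 0).
  4. Final stack is the convex hull in CCW order: (8, -7), (8, -1), (5, 4), (-6, 6), (-9, -6).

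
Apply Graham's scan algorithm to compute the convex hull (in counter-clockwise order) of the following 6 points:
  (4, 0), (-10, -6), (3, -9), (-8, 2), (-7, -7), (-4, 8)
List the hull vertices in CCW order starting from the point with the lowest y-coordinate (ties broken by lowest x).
Hull (CCW) = [(3, -9), (4, 0), (-4, 8), (-8, 2), (-10, -6), (-7, -7)]

Graham scan procedure:
  1. Find the pivot p₀ = point with lowest y (tie → lowest x): (3, -9).
  2. Sort the remaining points by polar angle around p₀.
  3. Walk through sorted points, maintaining a stack; pop the top while the last three entries make a non-left turn (cross product ≤ 0).
  4. Final stack is the convex hull in CCW order: (3, -9), (4, 0), (-4, 8), (-8, 2), (-10, -6), (-7, -7).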